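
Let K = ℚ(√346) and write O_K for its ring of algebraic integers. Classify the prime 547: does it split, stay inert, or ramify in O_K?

splits completely

346 mod 4 = 2, hence disc K = 4·346 = 1384 and O_K = ℤ[√346].
Since gcd(547, 1384) = 1 the prime 547 does not ramify.
Legendre symbol by Euler's criterion: (346/547) ≡ 346^273 ≡ 1 (mod 547), i.e. (346/547) = 1.
(346/547) = 1, so 547 splits.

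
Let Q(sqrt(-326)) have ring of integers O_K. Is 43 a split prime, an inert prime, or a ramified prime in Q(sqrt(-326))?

43 remains inert

-326 mod 4 = 2, hence disc K = 4·(-326) = -1304 and O_K = ℤ[√-326].
43 ∤ -1304, so 43 is unramified.
Legendre symbol by Euler's criterion: (-326/43) ≡ (-326)^21 ≡ 42 (mod 43), i.e. (-326/43) = -1.
Legendre symbol -1 ⇒ 43 is inert.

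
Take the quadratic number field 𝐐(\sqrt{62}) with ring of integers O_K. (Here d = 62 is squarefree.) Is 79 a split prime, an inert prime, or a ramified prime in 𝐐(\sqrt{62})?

p splits

62 mod 4 = 2, hence disc K = 4·62 = 248 and O_K = ℤ[√62].
79 ∤ 248, so 79 is unramified.
(62/79) = 62^39 mod 79 = 1, giving Legendre symbol 1.
(62/79) = 1, so 79 splits.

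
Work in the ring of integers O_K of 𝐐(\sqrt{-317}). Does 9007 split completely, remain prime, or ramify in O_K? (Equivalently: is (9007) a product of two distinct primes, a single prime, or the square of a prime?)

d = -317 ≡ 3 (mod 4), so O_K = ℤ[√-317] and disc(K) = 4d = -1268.
9007 ∤ -1268, so 9007 is unramified.
Legendre symbol by Euler's criterion: (-317/9007) ≡ (-317)^4503 ≡ 9006 (mod 9007), i.e. (-317/9007) = -1.
(-317/9007) = -1, so 9007 is inert.

p is inert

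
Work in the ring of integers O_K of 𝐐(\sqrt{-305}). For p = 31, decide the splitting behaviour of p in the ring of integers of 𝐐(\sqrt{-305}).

31 splits in O_K

d = -305 ≡ 3 (mod 4), so O_K = ℤ[√-305] and disc(K) = 4d = -1220.
disc(K) = -1220 is not divisible by 31; 31 is unramified.
Legendre symbol by Euler's criterion: (-305/31) ≡ (-305)^15 ≡ 1 (mod 31), i.e. (-305/31) = 1.
Legendre symbol 1 ⇒ 31 is split.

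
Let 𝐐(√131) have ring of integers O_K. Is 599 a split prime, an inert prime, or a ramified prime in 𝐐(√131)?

131 mod 4 = 3, hence disc K = 4·131 = 524 and O_K = ℤ[√131].
599 ∤ 524, so 599 is unramified.
Euler's criterion: 131^299 mod 599 = 598. Thus (131|599) = -1.
d is a non-residue mod p, hence 599 remains inert in O_K.

inert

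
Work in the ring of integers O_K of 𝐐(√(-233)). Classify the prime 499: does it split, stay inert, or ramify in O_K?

d = -233 ≡ 3 (mod 4), so O_K = ℤ[√-233] and disc(K) = 4d = -932.
499 ∤ -932, so 499 is unramified.
(-233/499) = 266^249 mod 499 = 498, giving Legendre symbol -1.
(-233/499) = -1, so 499 is inert.

inert — (499) stays prime in O_K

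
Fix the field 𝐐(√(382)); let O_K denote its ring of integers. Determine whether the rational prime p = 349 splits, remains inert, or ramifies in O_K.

Since 382 ≢ 1 mod 4, the ring of integers is ℤ[√382] with discriminant 4·382 = 1528.
Since gcd(349, 1528) = 1 the prime 349 does not ramify.
Euler's criterion: 382^174 mod 349 = 348. Thus (382|349) = -1.
Legendre symbol -1 ⇒ 349 is inert.

349 remains inert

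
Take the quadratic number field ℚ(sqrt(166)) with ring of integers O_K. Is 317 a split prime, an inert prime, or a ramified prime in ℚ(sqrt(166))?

inert — (317) stays prime in O_K

d = 166 ≡ 2 (mod 4), so O_K = ℤ[√166] and disc(K) = 4d = 664.
317 ∤ 664, so 317 is unramified.
Euler's criterion: 166^158 mod 317 = 316. Thus (166|317) = -1.
Legendre symbol -1 ⇒ 317 is inert.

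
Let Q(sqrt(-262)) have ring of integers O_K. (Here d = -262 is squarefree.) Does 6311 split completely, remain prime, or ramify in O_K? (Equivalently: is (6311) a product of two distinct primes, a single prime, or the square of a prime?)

remains prime (inert)

-262 mod 4 = 2, hence disc K = 4·(-262) = -1048 and O_K = ℤ[√-262].
Since gcd(6311, -1048) = 1 the prime 6311 does not ramify.
Compute (-262/6311) via Euler: 6049^((6311-1)/2) mod 6311 = 6310, so (-262/6311) = -1.
(-262/6311) = -1, so 6311 is inert.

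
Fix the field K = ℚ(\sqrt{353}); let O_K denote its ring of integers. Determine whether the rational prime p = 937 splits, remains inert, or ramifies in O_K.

353 mod 4 = 1, hence disc K = 353 and O_K = ℤ[(1+√353)/2].
937 ∤ 353, so 937 is unramified.
Euler's criterion: 353^468 mod 937 = 1. Thus (353|937) = 1.
d is a quadratic residue mod p, hence 937 splits in O_K.

split — (937) = 𝔭₁𝔭₂ with 𝔭₁ ≠ 𝔭₂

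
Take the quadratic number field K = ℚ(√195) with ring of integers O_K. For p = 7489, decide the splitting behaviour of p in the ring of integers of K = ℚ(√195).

195 mod 4 = 3, hence disc K = 4·195 = 780 and O_K = ℤ[√195].
7489 ∤ 780, so 7489 is unramified.
Euler's criterion: 195^3744 mod 7489 = 1. Thus (195|7489) = 1.
d is a quadratic residue mod p, hence 7489 splits in O_K.

7489 splits in O_K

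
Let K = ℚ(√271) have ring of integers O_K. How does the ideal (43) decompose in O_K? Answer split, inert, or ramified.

271 mod 4 = 3, hence disc K = 4·271 = 1084 and O_K = ℤ[√271].
Since gcd(43, 1084) = 1 the prime 43 does not ramify.
Euler's criterion: 271^21 mod 43 = 1. Thus (271|43) = 1.
d is a quadratic residue mod p, hence 43 splits in O_K.

43 splits in O_K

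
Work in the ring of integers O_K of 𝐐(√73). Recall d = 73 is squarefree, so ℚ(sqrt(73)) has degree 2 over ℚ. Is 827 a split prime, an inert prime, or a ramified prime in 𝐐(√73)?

p splits

d = 73 ≡ 1 (mod 4), so O_K = ℤ[(1+√73)/2] and disc(K) = d = 73.
Since gcd(827, 73) = 1 the prime 827 does not ramify.
(73/827) = 73^413 mod 827 = 1, giving Legendre symbol 1.
Legendre symbol 1 ⇒ 827 is split.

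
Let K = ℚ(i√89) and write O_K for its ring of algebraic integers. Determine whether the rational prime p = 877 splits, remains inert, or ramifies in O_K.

d = -89 ≡ 3 (mod 4), so O_K = ℤ[√-89] and disc(K) = 4d = -356.
disc(K) = -356 is not divisible by 877; 877 is unramified.
Legendre symbol by Euler's criterion: (-89/877) ≡ (-89)^438 ≡ 876 (mod 877), i.e. (-89/877) = -1.
Legendre symbol -1 ⇒ 877 is inert.

877 remains inert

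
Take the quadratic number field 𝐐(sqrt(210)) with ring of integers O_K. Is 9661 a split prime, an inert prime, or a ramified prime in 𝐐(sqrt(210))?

inert — (9661) stays prime in O_K

210 mod 4 = 2, hence disc K = 4·210 = 840 and O_K = ℤ[√210].
9661 ∤ 840, so 9661 is unramified.
Legendre symbol by Euler's criterion: (210/9661) ≡ 210^4830 ≡ 9660 (mod 9661), i.e. (210/9661) = -1.
d is a non-residue mod p, hence 9661 remains inert in O_K.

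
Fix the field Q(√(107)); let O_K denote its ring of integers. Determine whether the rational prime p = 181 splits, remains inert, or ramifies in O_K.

107 mod 4 = 3, hence disc K = 4·107 = 428 and O_K = ℤ[√107].
Since gcd(181, 428) = 1 the prime 181 does not ramify.
Compute (107/181) via Euler: 107^((181-1)/2) mod 181 = 180, so (107/181) = -1.
Legendre symbol -1 ⇒ 181 is inert.

181 remains inert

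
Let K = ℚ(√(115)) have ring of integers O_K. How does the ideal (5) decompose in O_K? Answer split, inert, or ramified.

Since 115 ≢ 1 mod 4, the ring of integers is ℤ[√115] with discriminant 4·115 = 460.
Ramification test: 5 | 460. The prime 5 ramifies in K.

ramified — (5) = 𝔭²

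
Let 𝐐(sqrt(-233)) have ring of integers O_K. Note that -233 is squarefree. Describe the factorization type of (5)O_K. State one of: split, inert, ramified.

inert — (5) stays prime in O_K

-233 mod 4 = 3, hence disc K = 4·(-233) = -932 and O_K = ℤ[√-233].
disc(K) = -932 is not divisible by 5; 5 is unramified.
(-233/5) = 2^2 mod 5 = 4, giving Legendre symbol -1.
Legendre symbol -1 ⇒ 5 is inert.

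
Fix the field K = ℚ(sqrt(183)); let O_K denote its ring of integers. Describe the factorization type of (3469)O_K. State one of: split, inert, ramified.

p is inert

Since 183 ≢ 1 mod 4, the ring of integers is ℤ[√183] with discriminant 4·183 = 732.
3469 ∤ 732, so 3469 is unramified.
(183/3469) = 183^1734 mod 3469 = 3468, giving Legendre symbol -1.
Legendre symbol -1 ⇒ 3469 is inert.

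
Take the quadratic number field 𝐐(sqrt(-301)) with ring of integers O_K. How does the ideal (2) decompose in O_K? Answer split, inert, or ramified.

ramifies in O_K

Since -301 ≢ 1 mod 4, the ring of integers is ℤ[√-301] with discriminant 4·(-301) = -1204.
disc(K) = -1204 = 2·(-602), so p = 2 is ramified.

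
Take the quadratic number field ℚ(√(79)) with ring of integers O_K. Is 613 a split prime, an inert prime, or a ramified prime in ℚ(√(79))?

d = 79 ≡ 3 (mod 4), so O_K = ℤ[√79] and disc(K) = 4d = 316.
Since gcd(613, 316) = 1 the prime 613 does not ramify.
Compute (79/613) via Euler: 79^((613-1)/2) mod 613 = 612, so (79/613) = -1.
Legendre symbol -1 ⇒ 613 is inert.

p is inert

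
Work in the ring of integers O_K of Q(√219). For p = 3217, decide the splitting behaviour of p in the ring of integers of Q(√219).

inert

Since 219 ≢ 1 mod 4, the ring of integers is ℤ[√219] with discriminant 4·219 = 876.
Since gcd(3217, 876) = 1 the prime 3217 does not ramify.
Compute (219/3217) via Euler: 219^((3217-1)/2) mod 3217 = 3216, so (219/3217) = -1.
Legendre symbol -1 ⇒ 3217 is inert.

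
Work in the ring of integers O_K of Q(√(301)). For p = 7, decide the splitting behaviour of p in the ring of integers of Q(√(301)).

Since 301 ≡ 1 mod 4, the ring of integers is ℤ[(1+√301)/2] with discriminant 301.
Ramification test: 7 | 301. The prime 7 ramifies in K.

ramified — (7) = 𝔭²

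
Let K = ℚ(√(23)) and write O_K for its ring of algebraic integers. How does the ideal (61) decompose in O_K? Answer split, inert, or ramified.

p is inert

23 mod 4 = 3, hence disc K = 4·23 = 92 and O_K = ℤ[√23].
61 ∤ 92, so 61 is unramified.
(23/61) = 23^30 mod 61 = 60, giving Legendre symbol -1.
Legendre symbol -1 ⇒ 61 is inert.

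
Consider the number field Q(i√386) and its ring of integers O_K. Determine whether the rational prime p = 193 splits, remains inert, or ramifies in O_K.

193 is ramified

Since -386 ≢ 1 mod 4, the ring of integers is ℤ[√-386] with discriminant 4·(-386) = -1544.
Ramification test: 193 | -1544. The prime 193 ramifies in K.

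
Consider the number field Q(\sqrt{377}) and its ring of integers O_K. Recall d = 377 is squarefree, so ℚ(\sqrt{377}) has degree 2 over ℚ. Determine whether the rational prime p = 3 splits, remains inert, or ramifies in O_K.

remains prime (inert)

Since 377 ≡ 1 mod 4, the ring of integers is ℤ[(1+√377)/2] with discriminant 377.
3 ∤ 377, so 3 is unramified.
Compute (377/3) via Euler: 2^((3-1)/2) mod 3 = 2, so (377/3) = -1.
Legendre symbol -1 ⇒ 3 is inert.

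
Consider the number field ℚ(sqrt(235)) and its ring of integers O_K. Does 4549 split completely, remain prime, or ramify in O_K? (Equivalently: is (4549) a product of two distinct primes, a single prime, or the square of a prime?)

4549 splits in O_K

235 mod 4 = 3, hence disc K = 4·235 = 940 and O_K = ℤ[√235].
4549 ∤ 940, so 4549 is unramified.
Legendre symbol by Euler's criterion: (235/4549) ≡ 235^2274 ≡ 1 (mod 4549), i.e. (235/4549) = 1.
Legendre symbol 1 ⇒ 4549 is split.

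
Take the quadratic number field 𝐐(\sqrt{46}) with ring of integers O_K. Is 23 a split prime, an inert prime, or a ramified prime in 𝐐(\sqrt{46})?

p ramifies

Since 46 ≢ 1 mod 4, the ring of integers is ℤ[√46] with discriminant 4·46 = 184.
23 divides disc(K) = 184, so 23 ramifies.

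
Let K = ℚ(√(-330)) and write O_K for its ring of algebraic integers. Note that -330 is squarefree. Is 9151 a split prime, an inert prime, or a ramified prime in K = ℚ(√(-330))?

-330 mod 4 = 2, hence disc K = 4·(-330) = -1320 and O_K = ℤ[√-330].
Since gcd(9151, -1320) = 1 the prime 9151 does not ramify.
Compute (-330/9151) via Euler: 8821^((9151-1)/2) mod 9151 = 1, so (-330/9151) = 1.
d is a quadratic residue mod p, hence 9151 splits in O_K.

9151 splits in O_K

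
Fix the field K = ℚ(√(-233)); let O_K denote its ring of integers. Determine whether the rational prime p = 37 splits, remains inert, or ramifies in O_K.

d = -233 ≡ 3 (mod 4), so O_K = ℤ[√-233] and disc(K) = 4d = -932.
disc(K) = -932 is not divisible by 37; 37 is unramified.
(-233/37) = 26^18 mod 37 = 1, giving Legendre symbol 1.
d is a quadratic residue mod p, hence 37 splits in O_K.

splits completely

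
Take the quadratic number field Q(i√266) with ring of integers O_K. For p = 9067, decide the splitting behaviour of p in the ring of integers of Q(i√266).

-266 mod 4 = 2, hence disc K = 4·(-266) = -1064 and O_K = ℤ[√-266].
disc(K) = -1064 is not divisible by 9067; 9067 is unramified.
(-266/9067) = 8801^4533 mod 9067 = 1, giving Legendre symbol 1.
(-266/9067) = 1, so 9067 splits.

splits completely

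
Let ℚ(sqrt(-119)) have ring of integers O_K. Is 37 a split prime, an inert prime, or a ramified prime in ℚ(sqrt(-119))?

d = -119 ≡ 1 (mod 4), so O_K = ℤ[(1+√-119)/2] and disc(K) = d = -119.
disc(K) = -119 is not divisible by 37; 37 is unramified.
Legendre symbol by Euler's criterion: (-119/37) ≡ (-119)^18 ≡ 36 (mod 37), i.e. (-119/37) = -1.
(-119/37) = -1, so 37 is inert.

remains prime (inert)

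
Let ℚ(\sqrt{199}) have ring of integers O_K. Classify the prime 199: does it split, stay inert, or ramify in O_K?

d = 199 ≡ 3 (mod 4), so O_K = ℤ[√199] and disc(K) = 4d = 796.
199 divides disc(K) = 796, so 199 ramifies.

ramified — (199) = 𝔭²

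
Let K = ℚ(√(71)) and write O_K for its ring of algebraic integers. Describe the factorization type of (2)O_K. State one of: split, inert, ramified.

d = 71 ≡ 3 (mod 4), so O_K = ℤ[√71] and disc(K) = 4d = 284.
disc(K) = 284 = 2·142, so p = 2 is ramified.

ramified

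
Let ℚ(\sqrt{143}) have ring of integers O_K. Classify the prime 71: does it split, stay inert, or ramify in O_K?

d = 143 ≡ 3 (mod 4), so O_K = ℤ[√143] and disc(K) = 4d = 572.
Since gcd(71, 572) = 1 the prime 71 does not ramify.
(143/71) = 1^35 mod 71 = 1, giving Legendre symbol 1.
Legendre symbol 1 ⇒ 71 is split.

split — (71) = 𝔭₁𝔭₂ with 𝔭₁ ≠ 𝔭₂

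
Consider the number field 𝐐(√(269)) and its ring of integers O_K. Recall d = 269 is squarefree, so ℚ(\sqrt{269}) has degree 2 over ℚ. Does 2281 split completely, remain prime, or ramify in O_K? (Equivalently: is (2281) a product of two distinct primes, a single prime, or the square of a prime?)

2281 remains inert

269 mod 4 = 1, hence disc K = 269 and O_K = ℤ[(1+√269)/2].
Since gcd(2281, 269) = 1 the prime 2281 does not ramify.
Euler's criterion: 269^1140 mod 2281 = 2280. Thus (269|2281) = -1.
Legendre symbol -1 ⇒ 2281 is inert.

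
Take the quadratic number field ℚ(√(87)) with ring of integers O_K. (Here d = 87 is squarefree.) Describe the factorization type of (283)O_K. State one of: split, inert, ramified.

inert

Since 87 ≢ 1 mod 4, the ring of integers is ℤ[√87] with discriminant 4·87 = 348.
disc(K) = 348 is not divisible by 283; 283 is unramified.
Euler's criterion: 87^141 mod 283 = 282. Thus (87|283) = -1.
d is a non-residue mod p, hence 283 remains inert in O_K.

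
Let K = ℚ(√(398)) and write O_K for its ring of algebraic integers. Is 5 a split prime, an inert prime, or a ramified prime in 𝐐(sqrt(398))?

d = 398 ≡ 2 (mod 4), so O_K = ℤ[√398] and disc(K) = 4d = 1592.
disc(K) = 1592 is not divisible by 5; 5 is unramified.
(398/5) = 3^2 mod 5 = 4, giving Legendre symbol -1.
(398/5) = -1, so 5 is inert.

p is inert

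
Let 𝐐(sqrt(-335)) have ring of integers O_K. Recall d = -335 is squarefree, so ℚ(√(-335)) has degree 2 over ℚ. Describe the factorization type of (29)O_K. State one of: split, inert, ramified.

p splits

d = -335 ≡ 1 (mod 4), so O_K = ℤ[(1+√-335)/2] and disc(K) = d = -335.
29 ∤ -335, so 29 is unramified.
Compute (-335/29) via Euler: 13^((29-1)/2) mod 29 = 1, so (-335/29) = 1.
Legendre symbol 1 ⇒ 29 is split.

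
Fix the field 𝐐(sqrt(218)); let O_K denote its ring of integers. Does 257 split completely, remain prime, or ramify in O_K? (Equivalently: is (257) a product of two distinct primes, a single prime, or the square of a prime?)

inert

218 mod 4 = 2, hence disc K = 4·218 = 872 and O_K = ℤ[√218].
disc(K) = 872 is not divisible by 257; 257 is unramified.
Legendre symbol by Euler's criterion: (218/257) ≡ 218^128 ≡ 256 (mod 257), i.e. (218/257) = -1.
Legendre symbol -1 ⇒ 257 is inert.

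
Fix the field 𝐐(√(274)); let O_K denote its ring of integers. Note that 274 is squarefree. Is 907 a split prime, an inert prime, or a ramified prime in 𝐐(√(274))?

p splits

d = 274 ≡ 2 (mod 4), so O_K = ℤ[√274] and disc(K) = 4d = 1096.
disc(K) = 1096 is not divisible by 907; 907 is unramified.
Compute (274/907) via Euler: 274^((907-1)/2) mod 907 = 1, so (274/907) = 1.
Legendre symbol 1 ⇒ 907 is split.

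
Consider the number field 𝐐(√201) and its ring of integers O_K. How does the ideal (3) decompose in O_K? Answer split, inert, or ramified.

Since 201 ≡ 1 mod 4, the ring of integers is ℤ[(1+√201)/2] with discriminant 201.
3 divides disc(K) = 201, so 3 ramifies.

ramifies in O_K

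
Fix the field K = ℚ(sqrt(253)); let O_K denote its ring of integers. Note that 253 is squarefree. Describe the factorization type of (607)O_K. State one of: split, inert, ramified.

p is inert

253 mod 4 = 1, hence disc K = 253 and O_K = ℤ[(1+√253)/2].
607 ∤ 253, so 607 is unramified.
(253/607) = 253^303 mod 607 = 606, giving Legendre symbol -1.
(253/607) = -1, so 607 is inert.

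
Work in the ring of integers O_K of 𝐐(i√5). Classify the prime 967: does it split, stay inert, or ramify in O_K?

p splits

-5 mod 4 = 3, hence disc K = 4·(-5) = -20 and O_K = ℤ[√-5].
Since gcd(967, -20) = 1 the prime 967 does not ramify.
Legendre symbol by Euler's criterion: (-5/967) ≡ (-5)^483 ≡ 1 (mod 967), i.e. (-5/967) = 1.
(-5/967) = 1, so 967 splits.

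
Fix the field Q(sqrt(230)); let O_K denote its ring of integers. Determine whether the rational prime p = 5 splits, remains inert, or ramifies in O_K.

p ramifies

d = 230 ≡ 2 (mod 4), so O_K = ℤ[√230] and disc(K) = 4d = 920.
5 divides disc(K) = 920, so 5 ramifies.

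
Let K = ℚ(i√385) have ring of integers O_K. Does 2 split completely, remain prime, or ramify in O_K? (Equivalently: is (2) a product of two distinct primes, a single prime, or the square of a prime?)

-385 mod 4 = 3, hence disc K = 4·(-385) = -1540 and O_K = ℤ[√-385].
2 divides disc(K) = -1540, so 2 ramifies.

ramified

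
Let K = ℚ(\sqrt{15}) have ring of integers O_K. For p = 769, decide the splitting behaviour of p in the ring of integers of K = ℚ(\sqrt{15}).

p splits

15 mod 4 = 3, hence disc K = 4·15 = 60 and O_K = ℤ[√15].
769 ∤ 60, so 769 is unramified.
Legendre symbol by Euler's criterion: (15/769) ≡ 15^384 ≡ 1 (mod 769), i.e. (15/769) = 1.
(15/769) = 1, so 769 splits.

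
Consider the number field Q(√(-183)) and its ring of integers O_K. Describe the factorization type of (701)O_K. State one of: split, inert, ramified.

split

d = -183 ≡ 1 (mod 4), so O_K = ℤ[(1+√-183)/2] and disc(K) = d = -183.
disc(K) = -183 is not divisible by 701; 701 is unramified.
Compute (-183/701) via Euler: 518^((701-1)/2) mod 701 = 1, so (-183/701) = 1.
Legendre symbol 1 ⇒ 701 is split.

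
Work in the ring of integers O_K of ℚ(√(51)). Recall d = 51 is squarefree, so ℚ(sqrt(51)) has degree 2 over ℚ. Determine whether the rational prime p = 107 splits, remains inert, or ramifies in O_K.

d = 51 ≡ 3 (mod 4), so O_K = ℤ[√51] and disc(K) = 4d = 204.
disc(K) = 204 is not divisible by 107; 107 is unramified.
Legendre symbol by Euler's criterion: (51/107) ≡ 51^53 ≡ 106 (mod 107), i.e. (51/107) = -1.
d is a non-residue mod p, hence 107 remains inert in O_K.

p is inert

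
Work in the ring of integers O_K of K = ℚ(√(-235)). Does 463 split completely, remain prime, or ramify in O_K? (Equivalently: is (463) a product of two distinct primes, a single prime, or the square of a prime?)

d = -235 ≡ 1 (mod 4), so O_K = ℤ[(1+√-235)/2] and disc(K) = d = -235.
disc(K) = -235 is not divisible by 463; 463 is unramified.
Legendre symbol by Euler's criterion: (-235/463) ≡ (-235)^231 ≡ 1 (mod 463), i.e. (-235/463) = 1.
(-235/463) = 1, so 463 splits.

463 splits in O_K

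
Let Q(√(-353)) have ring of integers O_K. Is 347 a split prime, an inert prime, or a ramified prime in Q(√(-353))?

splits completely

-353 mod 4 = 3, hence disc K = 4·(-353) = -1412 and O_K = ℤ[√-353].
Since gcd(347, -1412) = 1 the prime 347 does not ramify.
(-353/347) = 341^173 mod 347 = 1, giving Legendre symbol 1.
d is a quadratic residue mod p, hence 347 splits in O_K.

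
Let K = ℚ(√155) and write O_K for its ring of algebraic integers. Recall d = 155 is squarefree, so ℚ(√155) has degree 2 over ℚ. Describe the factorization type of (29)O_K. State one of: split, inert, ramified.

inert — (29) stays prime in O_K

d = 155 ≡ 3 (mod 4), so O_K = ℤ[√155] and disc(K) = 4d = 620.
Since gcd(29, 620) = 1 the prime 29 does not ramify.
Compute (155/29) via Euler: 10^((29-1)/2) mod 29 = 28, so (155/29) = -1.
d is a non-residue mod p, hence 29 remains inert in O_K.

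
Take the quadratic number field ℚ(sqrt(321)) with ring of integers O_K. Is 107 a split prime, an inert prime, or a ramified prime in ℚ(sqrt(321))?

ramified

Since 321 ≡ 1 mod 4, the ring of integers is ℤ[(1+√321)/2] with discriminant 321.
Ramification test: 107 | 321. The prime 107 ramifies in K.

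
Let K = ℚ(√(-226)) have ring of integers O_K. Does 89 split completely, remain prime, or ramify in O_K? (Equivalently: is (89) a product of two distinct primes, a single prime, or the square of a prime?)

remains prime (inert)

-226 mod 4 = 2, hence disc K = 4·(-226) = -904 and O_K = ℤ[√-226].
Since gcd(89, -904) = 1 the prime 89 does not ramify.
(-226/89) = 41^44 mod 89 = 88, giving Legendre symbol -1.
d is a non-residue mod p, hence 89 remains inert in O_K.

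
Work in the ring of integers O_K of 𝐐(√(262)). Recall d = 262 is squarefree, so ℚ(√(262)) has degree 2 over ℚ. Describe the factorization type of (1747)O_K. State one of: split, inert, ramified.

Since 262 ≢ 1 mod 4, the ring of integers is ℤ[√262] with discriminant 4·262 = 1048.
disc(K) = 1048 is not divisible by 1747; 1747 is unramified.
Euler's criterion: 262^873 mod 1747 = 1. Thus (262|1747) = 1.
Legendre symbol 1 ⇒ 1747 is split.

split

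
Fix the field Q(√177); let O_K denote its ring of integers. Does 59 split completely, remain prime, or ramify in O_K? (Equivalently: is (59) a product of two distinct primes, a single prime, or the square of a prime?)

Since 177 ≡ 1 mod 4, the ring of integers is ℤ[(1+√177)/2] with discriminant 177.
Ramification test: 59 | 177. The prime 59 ramifies in K.

ramified — (59) = 𝔭²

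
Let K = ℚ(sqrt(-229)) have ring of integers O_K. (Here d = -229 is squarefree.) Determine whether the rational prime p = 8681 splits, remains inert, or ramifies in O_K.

p is inert

d = -229 ≡ 3 (mod 4), so O_K = ℤ[√-229] and disc(K) = 4d = -916.
8681 ∤ -916, so 8681 is unramified.
(-229/8681) = 8452^4340 mod 8681 = 8680, giving Legendre symbol -1.
(-229/8681) = -1, so 8681 is inert.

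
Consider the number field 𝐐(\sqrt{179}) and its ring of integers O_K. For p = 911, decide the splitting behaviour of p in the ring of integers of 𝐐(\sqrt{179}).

remains prime (inert)

179 mod 4 = 3, hence disc K = 4·179 = 716 and O_K = ℤ[√179].
disc(K) = 716 is not divisible by 911; 911 is unramified.
Legendre symbol by Euler's criterion: (179/911) ≡ 179^455 ≡ 910 (mod 911), i.e. (179/911) = -1.
Legendre symbol -1 ⇒ 911 is inert.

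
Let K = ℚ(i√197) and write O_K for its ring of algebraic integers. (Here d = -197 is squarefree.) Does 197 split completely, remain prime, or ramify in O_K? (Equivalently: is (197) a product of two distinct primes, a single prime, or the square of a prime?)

d = -197 ≡ 3 (mod 4), so O_K = ℤ[√-197] and disc(K) = 4d = -788.
disc(K) = -788 = 197·(-4), so p = 197 is ramified.

ramified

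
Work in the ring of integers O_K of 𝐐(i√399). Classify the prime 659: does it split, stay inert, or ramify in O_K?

splits completely

Since -399 ≡ 1 mod 4, the ring of integers is ℤ[(1+√-399)/2] with discriminant -399.
659 ∤ -399, so 659 is unramified.
Compute (-399/659) via Euler: 260^((659-1)/2) mod 659 = 1, so (-399/659) = 1.
(-399/659) = 1, so 659 splits.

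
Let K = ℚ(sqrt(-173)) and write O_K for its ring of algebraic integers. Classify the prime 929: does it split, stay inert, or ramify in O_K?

split — (929) = 𝔭₁𝔭₂ with 𝔭₁ ≠ 𝔭₂

d = -173 ≡ 3 (mod 4), so O_K = ℤ[√-173] and disc(K) = 4d = -692.
929 ∤ -692, so 929 is unramified.
Euler's criterion: (-173)^464 mod 929 = 1. Thus (-173|929) = 1.
Legendre symbol 1 ⇒ 929 is split.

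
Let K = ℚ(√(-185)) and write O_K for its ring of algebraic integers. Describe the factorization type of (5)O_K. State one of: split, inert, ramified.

d = -185 ≡ 3 (mod 4), so O_K = ℤ[√-185] and disc(K) = 4d = -740.
Ramification test: 5 | -740. The prime 5 ramifies in K.

ramifies in O_K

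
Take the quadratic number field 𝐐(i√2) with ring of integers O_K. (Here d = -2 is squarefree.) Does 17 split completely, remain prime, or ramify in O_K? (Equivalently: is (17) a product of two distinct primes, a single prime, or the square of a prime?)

splits completely

d = -2 ≡ 2 (mod 4), so O_K = ℤ[√-2] and disc(K) = 4d = -8.
17 ∤ -8, so 17 is unramified.
(-2/17) = 15^8 mod 17 = 1, giving Legendre symbol 1.
(-2/17) = 1, so 17 splits.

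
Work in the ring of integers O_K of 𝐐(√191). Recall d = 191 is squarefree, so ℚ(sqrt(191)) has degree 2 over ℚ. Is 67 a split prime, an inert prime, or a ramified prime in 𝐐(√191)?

inert — (67) stays prime in O_K

d = 191 ≡ 3 (mod 4), so O_K = ℤ[√191] and disc(K) = 4d = 764.
Since gcd(67, 764) = 1 the prime 67 does not ramify.
Compute (191/67) via Euler: 57^((67-1)/2) mod 67 = 66, so (191/67) = -1.
d is a non-residue mod p, hence 67 remains inert in O_K.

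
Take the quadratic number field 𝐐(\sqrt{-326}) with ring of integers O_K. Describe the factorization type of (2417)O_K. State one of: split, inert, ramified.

-326 mod 4 = 2, hence disc K = 4·(-326) = -1304 and O_K = ℤ[√-326].
2417 ∤ -1304, so 2417 is unramified.
(-326/2417) = 2091^1208 mod 2417 = 1, giving Legendre symbol 1.
Legendre symbol 1 ⇒ 2417 is split.

split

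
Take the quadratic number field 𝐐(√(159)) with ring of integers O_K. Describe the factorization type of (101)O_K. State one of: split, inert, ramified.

d = 159 ≡ 3 (mod 4), so O_K = ℤ[√159] and disc(K) = 4d = 636.
disc(K) = 636 is not divisible by 101; 101 is unramified.
(159/101) = 58^50 mod 101 = 1, giving Legendre symbol 1.
(159/101) = 1, so 101 splits.

splits completely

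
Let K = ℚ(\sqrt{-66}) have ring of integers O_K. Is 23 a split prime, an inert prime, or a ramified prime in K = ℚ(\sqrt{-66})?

split

d = -66 ≡ 2 (mod 4), so O_K = ℤ[√-66] and disc(K) = 4d = -264.
Since gcd(23, -264) = 1 the prime 23 does not ramify.
Compute (-66/23) via Euler: 3^((23-1)/2) mod 23 = 1, so (-66/23) = 1.
(-66/23) = 1, so 23 splits.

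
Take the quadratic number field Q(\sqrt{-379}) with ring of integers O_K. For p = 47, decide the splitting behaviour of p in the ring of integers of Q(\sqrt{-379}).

-379 mod 4 = 1, hence disc K = -379 and O_K = ℤ[(1+√-379)/2].
disc(K) = -379 is not divisible by 47; 47 is unramified.
Euler's criterion: (-379)^23 mod 47 = 46. Thus (-379|47) = -1.
(-379/47) = -1, so 47 is inert.

p is inert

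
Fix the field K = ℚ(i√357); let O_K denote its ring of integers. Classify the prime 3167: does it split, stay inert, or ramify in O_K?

split

-357 mod 4 = 3, hence disc K = 4·(-357) = -1428 and O_K = ℤ[√-357].
disc(K) = -1428 is not divisible by 3167; 3167 is unramified.
Legendre symbol by Euler's criterion: (-357/3167) ≡ (-357)^1583 ≡ 1 (mod 3167), i.e. (-357/3167) = 1.
d is a quadratic residue mod p, hence 3167 splits in O_K.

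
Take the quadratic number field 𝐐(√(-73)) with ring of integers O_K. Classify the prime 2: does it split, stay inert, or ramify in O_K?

-73 mod 4 = 3, hence disc K = 4·(-73) = -292 and O_K = ℤ[√-73].
disc(K) = -292 = 2·(-146), so p = 2 is ramified.

2 is ramified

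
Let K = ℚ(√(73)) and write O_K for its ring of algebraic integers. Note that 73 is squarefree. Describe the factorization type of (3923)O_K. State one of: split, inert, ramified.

split — (3923) = 𝔭₁𝔭₂ with 𝔭₁ ≠ 𝔭₂

Since 73 ≡ 1 mod 4, the ring of integers is ℤ[(1+√73)/2] with discriminant 73.
Since gcd(3923, 73) = 1 the prime 3923 does not ramify.
(73/3923) = 73^1961 mod 3923 = 1, giving Legendre symbol 1.
(73/3923) = 1, so 3923 splits.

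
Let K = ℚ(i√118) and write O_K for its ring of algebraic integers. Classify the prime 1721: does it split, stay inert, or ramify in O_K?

-118 mod 4 = 2, hence disc K = 4·(-118) = -472 and O_K = ℤ[√-118].
1721 ∤ -472, so 1721 is unramified.
Legendre symbol by Euler's criterion: (-118/1721) ≡ (-118)^860 ≡ 1720 (mod 1721), i.e. (-118/1721) = -1.
Legendre symbol -1 ⇒ 1721 is inert.

inert — (1721) stays prime in O_K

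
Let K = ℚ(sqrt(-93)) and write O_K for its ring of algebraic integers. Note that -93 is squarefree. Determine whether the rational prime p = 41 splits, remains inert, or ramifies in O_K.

-93 mod 4 = 3, hence disc K = 4·(-93) = -372 and O_K = ℤ[√-93].
disc(K) = -372 is not divisible by 41; 41 is unramified.
Legendre symbol by Euler's criterion: (-93/41) ≡ (-93)^20 ≡ 40 (mod 41), i.e. (-93/41) = -1.
d is a non-residue mod p, hence 41 remains inert in O_K.

p is inert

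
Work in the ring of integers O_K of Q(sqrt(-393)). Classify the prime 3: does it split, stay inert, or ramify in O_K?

3 is ramified

d = -393 ≡ 3 (mod 4), so O_K = ℤ[√-393] and disc(K) = 4d = -1572.
3 divides disc(K) = -1572, so 3 ramifies.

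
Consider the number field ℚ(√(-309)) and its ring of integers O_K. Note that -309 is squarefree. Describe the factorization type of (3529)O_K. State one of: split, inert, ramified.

3529 remains inert

Since -309 ≢ 1 mod 4, the ring of integers is ℤ[√-309] with discriminant 4·(-309) = -1236.
Since gcd(3529, -1236) = 1 the prime 3529 does not ramify.
Legendre symbol by Euler's criterion: (-309/3529) ≡ (-309)^1764 ≡ 3528 (mod 3529), i.e. (-309/3529) = -1.
Legendre symbol -1 ⇒ 3529 is inert.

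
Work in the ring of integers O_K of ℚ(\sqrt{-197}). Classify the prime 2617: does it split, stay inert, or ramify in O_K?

p is inert

d = -197 ≡ 3 (mod 4), so O_K = ℤ[√-197] and disc(K) = 4d = -788.
2617 ∤ -788, so 2617 is unramified.
Compute (-197/2617) via Euler: 2420^((2617-1)/2) mod 2617 = 2616, so (-197/2617) = -1.
(-197/2617) = -1, so 2617 is inert.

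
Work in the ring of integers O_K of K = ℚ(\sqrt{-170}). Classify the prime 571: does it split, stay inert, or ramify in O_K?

remains prime (inert)

d = -170 ≡ 2 (mod 4), so O_K = ℤ[√-170] and disc(K) = 4d = -680.
Since gcd(571, -680) = 1 the prime 571 does not ramify.
Compute (-170/571) via Euler: 401^((571-1)/2) mod 571 = 570, so (-170/571) = -1.
Legendre symbol -1 ⇒ 571 is inert.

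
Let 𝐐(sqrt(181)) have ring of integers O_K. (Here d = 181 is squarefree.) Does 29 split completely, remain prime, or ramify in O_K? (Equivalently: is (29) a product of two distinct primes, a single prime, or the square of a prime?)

d = 181 ≡ 1 (mod 4), so O_K = ℤ[(1+√181)/2] and disc(K) = d = 181.
disc(K) = 181 is not divisible by 29; 29 is unramified.
Legendre symbol by Euler's criterion: (181/29) ≡ 181^14 ≡ 1 (mod 29), i.e. (181/29) = 1.
Legendre symbol 1 ⇒ 29 is split.

29 splits in O_K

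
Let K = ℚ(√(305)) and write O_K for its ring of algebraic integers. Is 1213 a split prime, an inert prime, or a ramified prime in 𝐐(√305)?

1213 splits in O_K

305 mod 4 = 1, hence disc K = 305 and O_K = ℤ[(1+√305)/2].
disc(K) = 305 is not divisible by 1213; 1213 is unramified.
(305/1213) = 305^606 mod 1213 = 1, giving Legendre symbol 1.
d is a quadratic residue mod p, hence 1213 splits in O_K.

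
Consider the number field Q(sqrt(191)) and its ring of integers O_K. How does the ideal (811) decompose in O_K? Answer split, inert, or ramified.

split

Since 191 ≢ 1 mod 4, the ring of integers is ℤ[√191] with discriminant 4·191 = 764.
disc(K) = 764 is not divisible by 811; 811 is unramified.
Compute (191/811) via Euler: 191^((811-1)/2) mod 811 = 1, so (191/811) = 1.
(191/811) = 1, so 811 splits.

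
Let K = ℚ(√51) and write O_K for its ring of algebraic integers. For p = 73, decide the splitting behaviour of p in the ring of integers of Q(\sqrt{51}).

51 mod 4 = 3, hence disc K = 4·51 = 204 and O_K = ℤ[√51].
Since gcd(73, 204) = 1 the prime 73 does not ramify.
Compute (51/73) via Euler: 51^((73-1)/2) mod 73 = 72, so (51/73) = -1.
d is a non-residue mod p, hence 73 remains inert in O_K.

remains prime (inert)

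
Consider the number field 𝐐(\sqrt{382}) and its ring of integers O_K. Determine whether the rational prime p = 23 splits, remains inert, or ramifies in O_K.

remains prime (inert)

Since 382 ≢ 1 mod 4, the ring of integers is ℤ[√382] with discriminant 4·382 = 1528.
Since gcd(23, 1528) = 1 the prime 23 does not ramify.
Euler's criterion: 382^11 mod 23 = 22. Thus (382|23) = -1.
Legendre symbol -1 ⇒ 23 is inert.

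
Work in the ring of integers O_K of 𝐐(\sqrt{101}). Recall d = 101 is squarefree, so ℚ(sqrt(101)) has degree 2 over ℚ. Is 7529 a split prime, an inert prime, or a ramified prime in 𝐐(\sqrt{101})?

101 mod 4 = 1, hence disc K = 101 and O_K = ℤ[(1+√101)/2].
Since gcd(7529, 101) = 1 the prime 7529 does not ramify.
(101/7529) = 101^3764 mod 7529 = 7528, giving Legendre symbol -1.
Legendre symbol -1 ⇒ 7529 is inert.

remains prime (inert)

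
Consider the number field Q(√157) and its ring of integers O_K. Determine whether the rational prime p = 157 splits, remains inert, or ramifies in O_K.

157 is ramified

Since 157 ≡ 1 mod 4, the ring of integers is ℤ[(1+√157)/2] with discriminant 157.
157 divides disc(K) = 157, so 157 ramifies.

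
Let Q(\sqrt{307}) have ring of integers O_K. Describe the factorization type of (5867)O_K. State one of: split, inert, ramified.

p splits

Since 307 ≢ 1 mod 4, the ring of integers is ℤ[√307] with discriminant 4·307 = 1228.
Since gcd(5867, 1228) = 1 the prime 5867 does not ramify.
Compute (307/5867) via Euler: 307^((5867-1)/2) mod 5867 = 1, so (307/5867) = 1.
d is a quadratic residue mod p, hence 5867 splits in O_K.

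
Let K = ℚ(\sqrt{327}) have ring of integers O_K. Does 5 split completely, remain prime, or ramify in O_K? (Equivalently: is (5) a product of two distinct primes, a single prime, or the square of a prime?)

d = 327 ≡ 3 (mod 4), so O_K = ℤ[√327] and disc(K) = 4d = 1308.
Since gcd(5, 1308) = 1 the prime 5 does not ramify.
Euler's criterion: 327^2 mod 5 = 4. Thus (327|5) = -1.
d is a non-residue mod p, hence 5 remains inert in O_K.

inert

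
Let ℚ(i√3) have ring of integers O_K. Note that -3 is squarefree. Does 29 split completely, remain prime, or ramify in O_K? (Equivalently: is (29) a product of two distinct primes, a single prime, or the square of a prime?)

-3 mod 4 = 1, hence disc K = -3 and O_K = ℤ[(1+√-3)/2].
disc(K) = -3 is not divisible by 29; 29 is unramified.
(-3/29) = 26^14 mod 29 = 28, giving Legendre symbol -1.
(-3/29) = -1, so 29 is inert.

remains prime (inert)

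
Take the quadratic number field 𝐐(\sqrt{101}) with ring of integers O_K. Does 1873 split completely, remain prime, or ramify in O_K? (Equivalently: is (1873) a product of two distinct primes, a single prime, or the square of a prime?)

Since 101 ≡ 1 mod 4, the ring of integers is ℤ[(1+√101)/2] with discriminant 101.
Since gcd(1873, 101) = 1 the prime 1873 does not ramify.
Legendre symbol by Euler's criterion: (101/1873) ≡ 101^936 ≡ 1872 (mod 1873), i.e. (101/1873) = -1.
(101/1873) = -1, so 1873 is inert.

p is inert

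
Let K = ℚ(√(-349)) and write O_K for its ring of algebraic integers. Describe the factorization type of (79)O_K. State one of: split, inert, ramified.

-349 mod 4 = 3, hence disc K = 4·(-349) = -1396 and O_K = ℤ[√-349].
disc(K) = -1396 is not divisible by 79; 79 is unramified.
(-349/79) = 46^39 mod 79 = 1, giving Legendre symbol 1.
(-349/79) = 1, so 79 splits.

splits completely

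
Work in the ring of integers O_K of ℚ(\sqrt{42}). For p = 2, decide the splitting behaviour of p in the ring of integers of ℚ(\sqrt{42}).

p ramifies

42 mod 4 = 2, hence disc K = 4·42 = 168 and O_K = ℤ[√42].
Ramification test: 2 | 168. The prime 2 ramifies in K.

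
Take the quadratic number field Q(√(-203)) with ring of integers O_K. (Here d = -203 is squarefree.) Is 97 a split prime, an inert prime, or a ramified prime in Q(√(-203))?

d = -203 ≡ 1 (mod 4), so O_K = ℤ[(1+√-203)/2] and disc(K) = d = -203.
97 ∤ -203, so 97 is unramified.
Euler's criterion: (-203)^48 mod 97 = 1. Thus (-203|97) = 1.
d is a quadratic residue mod p, hence 97 splits in O_K.

split — (97) = 𝔭₁𝔭₂ with 𝔭₁ ≠ 𝔭₂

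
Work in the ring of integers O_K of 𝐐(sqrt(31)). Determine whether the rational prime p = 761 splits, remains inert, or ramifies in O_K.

761 remains inert

31 mod 4 = 3, hence disc K = 4·31 = 124 and O_K = ℤ[√31].
761 ∤ 124, so 761 is unramified.
Legendre symbol by Euler's criterion: (31/761) ≡ 31^380 ≡ 760 (mod 761), i.e. (31/761) = -1.
(31/761) = -1, so 761 is inert.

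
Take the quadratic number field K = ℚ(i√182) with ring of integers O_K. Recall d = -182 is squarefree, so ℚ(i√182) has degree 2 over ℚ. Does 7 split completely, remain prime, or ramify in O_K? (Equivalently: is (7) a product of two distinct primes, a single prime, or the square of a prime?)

Since -182 ≢ 1 mod 4, the ring of integers is ℤ[√-182] with discriminant 4·(-182) = -728.
7 divides disc(K) = -728, so 7 ramifies.

ramifies in O_K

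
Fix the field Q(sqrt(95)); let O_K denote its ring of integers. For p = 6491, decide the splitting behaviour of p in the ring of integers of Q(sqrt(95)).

Since 95 ≢ 1 mod 4, the ring of integers is ℤ[√95] with discriminant 4·95 = 380.
Since gcd(6491, 380) = 1 the prime 6491 does not ramify.
Euler's criterion: 95^3245 mod 6491 = 1. Thus (95|6491) = 1.
Legendre symbol 1 ⇒ 6491 is split.

split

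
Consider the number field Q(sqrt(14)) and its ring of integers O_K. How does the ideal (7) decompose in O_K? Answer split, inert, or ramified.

d = 14 ≡ 2 (mod 4), so O_K = ℤ[√14] and disc(K) = 4d = 56.
disc(K) = 56 = 7·8, so p = 7 is ramified.

ramified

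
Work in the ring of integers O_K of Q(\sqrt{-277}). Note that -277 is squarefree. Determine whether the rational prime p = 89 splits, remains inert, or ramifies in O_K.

p splits

Since -277 ≢ 1 mod 4, the ring of integers is ℤ[√-277] with discriminant 4·(-277) = -1108.
89 ∤ -1108, so 89 is unramified.
(-277/89) = 79^44 mod 89 = 1, giving Legendre symbol 1.
(-277/89) = 1, so 89 splits.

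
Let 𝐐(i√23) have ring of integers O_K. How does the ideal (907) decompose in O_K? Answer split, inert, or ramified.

Since -23 ≡ 1 mod 4, the ring of integers is ℤ[(1+√-23)/2] with discriminant -23.
Since gcd(907, -23) = 1 the prime 907 does not ramify.
Legendre symbol by Euler's criterion: (-23/907) ≡ (-23)^453 ≡ 906 (mod 907), i.e. (-23/907) = -1.
(-23/907) = -1, so 907 is inert.

remains prime (inert)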